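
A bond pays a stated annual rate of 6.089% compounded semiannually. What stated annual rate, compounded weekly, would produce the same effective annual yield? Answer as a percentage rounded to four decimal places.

EAR = (1 + 0.06089/2)^2 − 1 = 0.061817.
Solve (1 + r/52)^52 = 1.061817: r/52 = 1.061817^(1/52) − 1 = 0.001154, so r = 0.060016 = 6.0016%.

6.0016%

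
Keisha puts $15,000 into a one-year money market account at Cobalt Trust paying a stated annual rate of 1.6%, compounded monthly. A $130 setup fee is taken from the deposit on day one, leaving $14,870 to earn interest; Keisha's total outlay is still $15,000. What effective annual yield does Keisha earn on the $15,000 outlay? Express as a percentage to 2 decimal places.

0.73%

Value after one year: 14,870 × (1 + 0.016/12)^12 = 14,870 × 1.016118 = $15,109.67.
Effective yield on the $15,000 outlay: 15,109.67 / 15,000 − 1 = 0.007312 = 0.73%.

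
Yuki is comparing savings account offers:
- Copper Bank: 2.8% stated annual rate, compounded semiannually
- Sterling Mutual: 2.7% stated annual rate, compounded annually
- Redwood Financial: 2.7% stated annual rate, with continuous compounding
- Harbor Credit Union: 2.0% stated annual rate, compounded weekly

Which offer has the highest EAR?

Copper Bank

Copper Bank: (1 + 0.028/2)^2 − 1 = 2.820%
Sterling Mutual: compounded annually, EAR = 2.700%
Redwood Financial: e^0.027 − 1 = 2.737%
Harbor Credit Union: (1 + 0.020/52)^52 − 1 = 2.020%
The highest effective annual rate is Copper Bank at 2.820%.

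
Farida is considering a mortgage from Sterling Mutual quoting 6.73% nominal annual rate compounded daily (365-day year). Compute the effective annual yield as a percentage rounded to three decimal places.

6.961%

EAR = (1 + 0.0673/365)^365 − 1.
= 1.069610 − 1 = 6.961%.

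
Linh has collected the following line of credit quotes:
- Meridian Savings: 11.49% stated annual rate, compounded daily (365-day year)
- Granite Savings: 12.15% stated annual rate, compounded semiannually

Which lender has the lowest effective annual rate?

Meridian Savings

Meridian Savings: (1 + 0.1149/365)^365 − 1 = 12.174%
Granite Savings: (1 + 0.1215/2)^2 − 1 = 12.519%
The lowest effective annual rate is Meridian Savings at 12.174%.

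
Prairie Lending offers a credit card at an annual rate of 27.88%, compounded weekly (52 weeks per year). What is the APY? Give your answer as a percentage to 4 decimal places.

32.0559%

EAR = (1 + 0.2788/52)^52 − 1.
= (1 + 0.005362)^52 − 1 = 1.320559 − 1 = 32.0559%.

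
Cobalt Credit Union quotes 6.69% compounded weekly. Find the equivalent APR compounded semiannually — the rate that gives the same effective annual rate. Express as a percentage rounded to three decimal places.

EAR = (1 + 0.0669/52)^52 − 1 = 0.069143.
Solve (1 + r/2)^2 = 1.069143: r/2 = 1.069143^(1/2) − 1 = 0.033994, so r = 0.067987 = 6.799%.

6.799%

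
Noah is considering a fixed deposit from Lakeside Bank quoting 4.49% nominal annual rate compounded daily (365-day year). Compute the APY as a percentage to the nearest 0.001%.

4.592%

EAR = (1 + 0.0449/365)^365 − 1.
= 1.045920 − 1 = 4.592%.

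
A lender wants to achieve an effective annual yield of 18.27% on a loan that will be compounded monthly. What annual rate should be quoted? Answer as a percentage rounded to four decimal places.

16.8979%

(1 + r/12)^12 − 1 = 0.1827, so 1 + r/12 = 1.1827^(1/12).
r/12 = 0.014082, so r = 0.168979 = 16.8979%.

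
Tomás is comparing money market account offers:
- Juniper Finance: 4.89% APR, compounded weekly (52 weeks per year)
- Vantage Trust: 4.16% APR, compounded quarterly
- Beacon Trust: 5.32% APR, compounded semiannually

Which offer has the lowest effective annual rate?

Vantage Trust

Juniper Finance: (1 + 0.0489/52)^52 − 1 = 5.009%
Vantage Trust: (1 + 0.0416/4)^4 − 1 = 4.225%
Beacon Trust: (1 + 0.0532/2)^2 − 1 = 5.391%
The lowest effective annual rate is Vantage Trust at 4.225%.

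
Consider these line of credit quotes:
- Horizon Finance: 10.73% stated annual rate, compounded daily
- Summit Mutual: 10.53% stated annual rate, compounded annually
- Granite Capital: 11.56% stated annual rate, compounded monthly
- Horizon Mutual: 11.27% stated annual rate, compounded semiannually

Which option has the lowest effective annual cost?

Summit Mutual

Horizon Finance: (1 + 0.1073/365)^365 − 1 = 11.325%
Summit Mutual: compounded annually, EAR = 10.530%
Granite Capital: (1 + 0.1156/12)^12 − 1 = 12.193%
Horizon Mutual: (1 + 0.1127/2)^2 − 1 = 11.588%
The lowest effective annual rate is Summit Mutual at 10.530%.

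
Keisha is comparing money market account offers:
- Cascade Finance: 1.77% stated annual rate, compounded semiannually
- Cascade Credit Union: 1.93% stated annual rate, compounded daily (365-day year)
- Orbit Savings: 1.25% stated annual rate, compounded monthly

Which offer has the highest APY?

Cascade Finance: (1 + 0.0177/2)^2 − 1 = 1.778%
Cascade Credit Union: (1 + 0.0193/365)^365 − 1 = 1.949%
Orbit Savings: (1 + 0.0125/12)^12 − 1 = 1.257%
The highest effective annual rate is Cascade Credit Union at 1.949%.

Cascade Credit Union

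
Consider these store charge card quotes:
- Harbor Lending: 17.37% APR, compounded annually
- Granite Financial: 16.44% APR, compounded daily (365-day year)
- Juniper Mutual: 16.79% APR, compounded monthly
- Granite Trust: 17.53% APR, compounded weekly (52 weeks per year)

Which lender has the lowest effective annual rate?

Harbor Lending: compounded annually, EAR = 17.370%
Granite Financial: (1 + 0.1644/365)^365 − 1 = 17.864%
Juniper Mutual: (1 + 0.1679/12)^12 − 1 = 18.144%
Granite Trust: (1 + 0.1753/52)^52 − 1 = 19.125%
The lowest effective annual rate is Harbor Lending at 17.370%.

Harbor Lending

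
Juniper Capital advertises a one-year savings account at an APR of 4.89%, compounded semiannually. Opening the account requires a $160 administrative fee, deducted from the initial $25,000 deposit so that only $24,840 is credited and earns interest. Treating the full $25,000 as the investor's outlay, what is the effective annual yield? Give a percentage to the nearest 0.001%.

4.278%

Value after one year: 24,840 × (1 + 0.0489/2)^2 = 24,840 × 1.049498 = $26,069.53.
Effective yield on the $25,000 outlay: 26,069.53 / 25,000 − 1 = 0.042781 = 4.278%.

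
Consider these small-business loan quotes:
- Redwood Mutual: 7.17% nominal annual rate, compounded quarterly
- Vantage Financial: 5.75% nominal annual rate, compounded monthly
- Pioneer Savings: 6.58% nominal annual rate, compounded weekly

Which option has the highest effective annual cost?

Redwood Mutual

Redwood Mutual: (1 + 0.0717/4)^4 − 1 = 7.365%
Vantage Financial: (1 + 0.0575/12)^12 − 1 = 5.904%
Pioneer Savings: (1 + 0.0658/52)^52 − 1 = 6.797%
The highest effective annual rate is Redwood Mutual at 7.365%.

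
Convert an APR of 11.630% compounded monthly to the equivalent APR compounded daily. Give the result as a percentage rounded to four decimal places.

EAR = (1 + 0.11630/12)^12 − 1 = 0.122704.
Solve (1 + r/365)^365 = 1.122704: r/365 = 1.122704^(1/365) − 1 = 0.000317, so r = 0.115758 = 11.5758%.

11.5758%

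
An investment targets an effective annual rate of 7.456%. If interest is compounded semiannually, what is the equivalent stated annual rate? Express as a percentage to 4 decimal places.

(1 + r/2)^2 − 1 = 0.07456, so 1 + r/2 = 1.07456^(1/2).
r/2 = 0.036610, so r = 0.073220 = 7.3220%.

7.3220%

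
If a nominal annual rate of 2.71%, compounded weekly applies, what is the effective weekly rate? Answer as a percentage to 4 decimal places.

With a nominal annual rate compounded weekly, the periodic rate is the nominal rate divided by 52.
i = 0.0271 / 52 = 0.0005212 = 0.0521%.

0.0521%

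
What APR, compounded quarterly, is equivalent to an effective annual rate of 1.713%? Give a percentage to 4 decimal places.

1.7021%

(1 + r/4)^4 − 1 = 0.01713, so 1 + r/4 = 1.01713^(1/4).
r/4 = 0.004255, so r = 0.017021 = 1.7021%.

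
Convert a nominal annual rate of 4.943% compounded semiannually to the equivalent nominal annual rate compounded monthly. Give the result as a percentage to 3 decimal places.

4.893%

EAR = (1 + 0.04943/2)^2 − 1 = 0.050041.
Solve (1 + r/12)^12 = 1.050041: r/12 = 1.050041^(1/12) − 1 = 0.004077, so r = 0.048929 = 4.893%.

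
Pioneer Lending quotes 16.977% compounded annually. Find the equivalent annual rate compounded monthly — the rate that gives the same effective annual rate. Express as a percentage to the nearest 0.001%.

Compounded annually, EAR = nominal = 0.169770.
Solve (1 + r/12)^12 = 1.169770: r/12 = 1.169770^(1/12) − 1 = 0.013153, so r = 0.157836 = 15.784%.

15.784%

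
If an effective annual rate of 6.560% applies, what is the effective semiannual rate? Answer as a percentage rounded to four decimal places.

The per-half-year rate i satisfies (1 + i)^2 = 1 + 0.06560.
i = 1.06560^(1/2) − 1 = 0.0322790 = 3.2279%.

3.2279%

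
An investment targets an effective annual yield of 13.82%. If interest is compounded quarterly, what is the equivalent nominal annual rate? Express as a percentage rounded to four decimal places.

13.1565%

(1 + r/4)^4 − 1 = 0.1382, so 1 + r/4 = 1.1382^(1/4).
r/4 = 0.032891, so r = 0.131565 = 13.1565%.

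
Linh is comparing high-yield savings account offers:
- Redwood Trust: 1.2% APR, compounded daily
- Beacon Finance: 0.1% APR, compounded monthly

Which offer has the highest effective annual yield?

Redwood Trust: (1 + 0.012/365)^365 − 1 = 1.207%
Beacon Finance: (1 + 0.001/12)^12 − 1 = 0.100%
The highest effective annual rate is Redwood Trust at 1.207%.

Redwood Trust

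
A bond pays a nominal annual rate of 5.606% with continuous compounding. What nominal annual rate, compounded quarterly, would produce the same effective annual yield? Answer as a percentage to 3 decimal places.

EAR under continuous compounding: e^0.05606 − 1 = 0.057661.
Solve (1 + r/4)^4 = 1.057661: r/4 = 1.057661^(1/4) − 1 = 0.014114, so r = 0.056455 = 5.645%.

5.645%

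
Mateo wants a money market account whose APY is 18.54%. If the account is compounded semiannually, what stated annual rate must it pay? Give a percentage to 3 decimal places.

17.752%

(1 + r/2)^2 − 1 = 0.1854, so 1 + r/2 = 1.1854^(1/2).
r/2 = 0.088761, so r = 0.177522 = 17.752%.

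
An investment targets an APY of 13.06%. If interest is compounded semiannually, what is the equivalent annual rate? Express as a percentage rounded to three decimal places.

12.659%

(1 + r/2)^2 − 1 = 0.1306, so 1 + r/2 = 1.1306^(1/2).
r/2 = 0.063297, so r = 0.126594 = 12.659%.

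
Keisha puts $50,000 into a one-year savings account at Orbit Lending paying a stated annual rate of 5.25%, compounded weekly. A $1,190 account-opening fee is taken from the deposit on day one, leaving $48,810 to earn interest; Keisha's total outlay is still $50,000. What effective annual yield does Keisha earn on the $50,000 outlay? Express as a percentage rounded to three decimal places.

2.879%

Value after one year: 48,810 × (1 + 0.0525/52)^52 = 48,810 × 1.053875 = $51,439.62.
Effective yield on the $50,000 outlay: 51,439.62 / 50,000 − 1 = 0.028792 = 2.879%.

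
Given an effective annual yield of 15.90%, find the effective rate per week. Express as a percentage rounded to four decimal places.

0.2842%

The per-week rate i satisfies (1 + i)^52 = 1 + 0.1590.
i = 1.1590^(1/52) − 1 = 0.0028417 = 0.2842%.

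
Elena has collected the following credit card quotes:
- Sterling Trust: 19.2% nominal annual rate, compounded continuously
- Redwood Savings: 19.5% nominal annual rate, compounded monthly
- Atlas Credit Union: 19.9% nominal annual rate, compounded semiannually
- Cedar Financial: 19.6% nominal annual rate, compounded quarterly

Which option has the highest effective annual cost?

Sterling Trust: e^0.192 − 1 = 21.167%
Redwood Savings: (1 + 0.195/12)^12 − 1 = 21.341%
Atlas Credit Union: (1 + 0.199/2)^2 − 1 = 20.890%
Cedar Financial: (1 + 0.196/4)^4 − 1 = 21.088%
The highest effective annual rate is Redwood Savings at 21.341%.

Redwood Savings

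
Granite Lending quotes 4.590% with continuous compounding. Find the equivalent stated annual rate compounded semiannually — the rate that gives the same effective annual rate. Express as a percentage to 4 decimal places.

EAR under continuous compounding: e^0.04590 − 1 = 0.046970.
Solve (1 + r/2)^2 = 1.046970: r/2 = 1.046970^(1/2) − 1 = 0.023215, so r = 0.046431 = 4.6431%.

4.6431%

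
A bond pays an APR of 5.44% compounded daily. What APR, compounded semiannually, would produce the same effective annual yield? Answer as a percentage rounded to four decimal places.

5.5142%

EAR = (1 + 0.0544/365)^365 − 1 = 0.055903.
Solve (1 + r/2)^2 = 1.055903: r/2 = 1.055903^(1/2) − 1 = 0.027571, so r = 0.055142 = 5.5142%.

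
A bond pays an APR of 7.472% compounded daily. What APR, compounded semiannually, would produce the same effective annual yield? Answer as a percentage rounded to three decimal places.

7.613%

EAR = (1 + 0.07472/365)^365 − 1 = 0.077574.
Solve (1 + r/2)^2 = 1.077574: r/2 = 1.077574^(1/2) − 1 = 0.038063, so r = 0.076125 = 7.613%.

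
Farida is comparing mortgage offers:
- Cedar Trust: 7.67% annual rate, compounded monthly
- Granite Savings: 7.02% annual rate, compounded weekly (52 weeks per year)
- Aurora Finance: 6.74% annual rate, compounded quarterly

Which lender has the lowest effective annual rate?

Cedar Trust: (1 + 0.0767/12)^12 − 1 = 7.945%
Granite Savings: (1 + 0.0702/52)^52 − 1 = 7.267%
Aurora Finance: (1 + 0.0674/4)^4 − 1 = 6.912%
The lowest effective annual rate is Aurora Finance at 6.912%.

Aurora Finance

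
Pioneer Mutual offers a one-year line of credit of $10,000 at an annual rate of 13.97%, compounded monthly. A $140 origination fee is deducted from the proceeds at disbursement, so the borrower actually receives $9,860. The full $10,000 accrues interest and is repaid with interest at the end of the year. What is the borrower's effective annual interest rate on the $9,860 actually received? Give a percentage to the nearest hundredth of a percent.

16.53%

Amount owed after one year: 10,000 × (1 + 0.1397/12)^12 = 10,000 × 1.149001 = $11,490.01.
Effective rate on net proceeds: 11,490.01 / 9,860 − 1 = 0.165316 = 16.53%.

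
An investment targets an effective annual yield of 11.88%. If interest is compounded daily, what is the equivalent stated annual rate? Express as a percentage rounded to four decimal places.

11.2274%

(1 + r/365)^365 − 1 = 0.1188, so 1 + r/365 = 1.1188^(1/365).
r/365 = 0.000308, so r = 0.112274 = 11.2274%.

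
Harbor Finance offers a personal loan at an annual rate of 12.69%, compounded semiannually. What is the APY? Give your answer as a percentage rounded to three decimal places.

13.093%

EAR = (1 + 0.1269/2)^2 − 1.
= (1 + 0.063450)^2 − 1 = 1.130926 − 1 = 13.093%.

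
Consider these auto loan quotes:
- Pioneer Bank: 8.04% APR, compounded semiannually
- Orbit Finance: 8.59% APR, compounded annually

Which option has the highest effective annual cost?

Orbit Finance

Pioneer Bank: (1 + 0.0804/2)^2 − 1 = 8.202%
Orbit Finance: compounded annually, EAR = 8.590%
The highest effective annual rate is Orbit Finance at 8.590%.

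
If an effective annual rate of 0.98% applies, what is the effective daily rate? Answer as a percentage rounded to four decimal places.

The per-day rate i satisfies (1 + i)^365 = 1 + 0.0098.
i = 1.0098^(1/365) − 1 = 0.0000267 = 0.0027%.

0.0027%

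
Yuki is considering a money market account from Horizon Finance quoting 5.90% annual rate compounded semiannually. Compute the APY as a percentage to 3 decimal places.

EAR = (1 + 0.0590/2)^2 − 1.
= 1.059870 − 1 = 5.987%.

5.987%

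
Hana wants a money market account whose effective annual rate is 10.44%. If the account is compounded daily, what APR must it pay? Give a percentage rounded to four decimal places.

(1 + r/365)^365 − 1 = 0.1044, so 1 + r/365 = 1.1044^(1/365).
r/365 = 0.000272, so r = 0.099316 = 9.9316%.

9.9316%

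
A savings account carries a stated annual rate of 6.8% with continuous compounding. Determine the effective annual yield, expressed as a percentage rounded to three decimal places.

With continuous compounding, EAR = e^0.068 − 1.
e^0.068 = 1.070365, so EAR = 0.070365 = 7.037%.

7.037%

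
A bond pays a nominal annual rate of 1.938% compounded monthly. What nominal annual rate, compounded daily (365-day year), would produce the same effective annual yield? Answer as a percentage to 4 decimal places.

EAR = (1 + 0.01938/12)^12 − 1 = 0.019553.
Solve (1 + r/365)^365 = 1.019553: r/365 = 1.019553^(1/365) − 1 = 0.000053, so r = 0.019365 = 1.9365%.

1.9365%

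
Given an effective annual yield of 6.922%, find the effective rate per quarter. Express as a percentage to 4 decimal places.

The per-quarter rate i satisfies (1 + i)^4 = 1 + 0.06922.
i = 1.06922^(1/4) − 1 = 0.0168731 = 1.6873%.

1.6873%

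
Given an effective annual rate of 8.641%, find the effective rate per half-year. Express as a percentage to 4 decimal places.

The per-half-year rate i satisfies (1 + i)^2 = 1 + 0.08641.
i = 1.08641^(1/2) − 1 = 0.0423099 = 4.2310%.

4.2310%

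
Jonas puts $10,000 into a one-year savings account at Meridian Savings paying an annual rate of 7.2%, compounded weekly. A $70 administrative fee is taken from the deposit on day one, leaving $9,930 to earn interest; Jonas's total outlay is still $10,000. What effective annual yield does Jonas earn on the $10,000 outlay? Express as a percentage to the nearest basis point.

Value after one year: 9,930 × (1 + 0.072/52)^52 = 9,930 × 1.074602 = $10,670.80.
Effective yield on the $10,000 outlay: 10,670.80 / 10,000 − 1 = 0.067080 = 6.71%.

6.71%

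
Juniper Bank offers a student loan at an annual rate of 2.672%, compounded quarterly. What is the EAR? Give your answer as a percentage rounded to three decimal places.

2.699%

EAR = (1 + 0.02672/4)^4 − 1.
= (1 + 0.006680)^4 − 1 = 1.026989 − 1 = 2.699%.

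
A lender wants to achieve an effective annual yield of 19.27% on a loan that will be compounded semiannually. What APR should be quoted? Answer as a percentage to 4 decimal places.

(1 + r/2)^2 − 1 = 0.1927, so 1 + r/2 = 1.1927^(1/2).
r/2 = 0.092108, so r = 0.184216 = 18.4216%.

18.4216%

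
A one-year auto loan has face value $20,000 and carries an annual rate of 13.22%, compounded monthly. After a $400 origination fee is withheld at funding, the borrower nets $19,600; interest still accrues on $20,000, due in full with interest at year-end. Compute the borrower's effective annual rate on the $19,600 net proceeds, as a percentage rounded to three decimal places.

16.379%

Amount owed after one year: 20,000 × (1 + 0.1322/12)^12 = 20,000 × 1.140512 = $22,810.24.
Effective rate on net proceeds: 22,810.24 / 19,600 − 1 = 0.163788 = 16.379%.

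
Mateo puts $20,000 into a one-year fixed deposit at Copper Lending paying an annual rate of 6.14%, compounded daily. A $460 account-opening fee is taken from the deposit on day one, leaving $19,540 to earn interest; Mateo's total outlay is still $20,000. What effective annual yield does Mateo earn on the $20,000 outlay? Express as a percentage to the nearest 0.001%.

Value after one year: 19,540 × (1 + 0.0614/365)^365 = 19,540 × 1.063319 = $20,777.25.
Effective yield on the $20,000 outlay: 20,777.25 / 20,000 − 1 = 0.038862 = 3.886%.

3.886%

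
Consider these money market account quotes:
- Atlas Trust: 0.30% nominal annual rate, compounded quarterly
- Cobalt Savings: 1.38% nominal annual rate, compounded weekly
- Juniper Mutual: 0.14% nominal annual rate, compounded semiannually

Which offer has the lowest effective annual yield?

Atlas Trust: (1 + 0.0030/4)^4 − 1 = 0.300%
Cobalt Savings: (1 + 0.0138/52)^52 − 1 = 1.389%
Juniper Mutual: (1 + 0.0014/2)^2 − 1 = 0.140%
The lowest effective annual rate is Juniper Mutual at 0.140%.

Juniper Mutual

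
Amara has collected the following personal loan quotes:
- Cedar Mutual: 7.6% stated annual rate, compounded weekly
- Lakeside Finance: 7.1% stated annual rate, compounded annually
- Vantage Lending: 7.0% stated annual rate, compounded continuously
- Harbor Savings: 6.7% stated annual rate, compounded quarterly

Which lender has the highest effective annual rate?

Cedar Mutual

Cedar Mutual: (1 + 0.076/52)^52 − 1 = 7.890%
Lakeside Finance: compounded annually, EAR = 7.100%
Vantage Lending: e^0.070 − 1 = 7.251%
Harbor Savings: (1 + 0.067/4)^4 − 1 = 6.870%
The highest effective annual rate is Cedar Mutual at 7.890%.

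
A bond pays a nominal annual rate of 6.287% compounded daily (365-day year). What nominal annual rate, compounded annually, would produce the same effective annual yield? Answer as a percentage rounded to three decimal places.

6.488%

EAR = (1 + 0.06287/365)^365 − 1 = 0.064883.
Compounded annually, the equivalent nominal rate is the EAR itself: 6.488%.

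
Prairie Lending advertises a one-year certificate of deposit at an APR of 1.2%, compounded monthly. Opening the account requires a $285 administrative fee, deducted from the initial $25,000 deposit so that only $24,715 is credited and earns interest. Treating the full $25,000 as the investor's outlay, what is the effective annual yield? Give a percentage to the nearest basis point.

Value after one year: 24,715 × (1 + 0.012/12)^12 = 24,715 × 1.012066 = $25,013.22.
Effective yield on the $25,000 outlay: 25,013.22 / 25,000 − 1 = 0.000529 = 0.05%.

0.05%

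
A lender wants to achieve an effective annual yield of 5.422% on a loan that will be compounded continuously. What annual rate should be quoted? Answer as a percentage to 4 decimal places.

Continuous: nominal r satisfies e^r − 1 = 0.05422.
r = ln(1 + 0.05422) = ln(1.05422) = 0.052801 = 5.2801%.

5.2801%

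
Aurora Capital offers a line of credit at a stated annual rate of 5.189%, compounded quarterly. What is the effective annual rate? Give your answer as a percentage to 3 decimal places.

5.291%

EAR = (1 + 0.05189/4)^4 − 1.
= (1 + 0.012972)^4 − 1 = 1.052908 − 1 = 5.291%.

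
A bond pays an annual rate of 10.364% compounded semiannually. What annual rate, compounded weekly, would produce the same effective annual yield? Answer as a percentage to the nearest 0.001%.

EAR = (1 + 0.10364/2)^2 − 1 = 0.106325.
Solve (1 + r/52)^52 = 1.106325: r/52 = 1.106325^(1/52) − 1 = 0.001945, so r = 0.101142 = 10.114%.

10.114%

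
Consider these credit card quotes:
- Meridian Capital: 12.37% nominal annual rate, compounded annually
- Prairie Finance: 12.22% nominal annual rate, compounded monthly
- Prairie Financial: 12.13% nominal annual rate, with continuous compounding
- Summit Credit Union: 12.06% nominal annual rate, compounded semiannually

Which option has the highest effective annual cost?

Meridian Capital: compounded annually, EAR = 12.370%
Prairie Finance: (1 + 0.1222/12)^12 − 1 = 12.928%
Prairie Financial: e^0.1213 − 1 = 12.896%
Summit Credit Union: (1 + 0.1206/2)^2 − 1 = 12.424%
The highest effective annual rate is Prairie Finance at 12.928%.

Prairie Finance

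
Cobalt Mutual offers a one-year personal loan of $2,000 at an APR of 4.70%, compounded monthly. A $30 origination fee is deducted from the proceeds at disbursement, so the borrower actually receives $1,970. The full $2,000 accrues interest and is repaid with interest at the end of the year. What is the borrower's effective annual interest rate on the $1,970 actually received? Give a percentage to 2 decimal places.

Amount owed after one year: 2,000 × (1 + 0.0470/12)^12 = 2,000 × 1.048026 = $2,096.05.
Effective rate on net proceeds: 2,096.05 / 1,970 − 1 = 0.063986 = 6.40%.

6.40%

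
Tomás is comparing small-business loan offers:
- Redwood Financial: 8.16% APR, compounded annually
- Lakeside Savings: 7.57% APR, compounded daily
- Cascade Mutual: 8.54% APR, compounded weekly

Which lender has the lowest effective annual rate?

Redwood Financial: compounded annually, EAR = 8.160%
Lakeside Savings: (1 + 0.0757/365)^365 − 1 = 7.863%
Cascade Mutual: (1 + 0.0854/52)^52 − 1 = 8.908%
The lowest effective annual rate is Lakeside Savings at 7.863%.

Lakeside Savings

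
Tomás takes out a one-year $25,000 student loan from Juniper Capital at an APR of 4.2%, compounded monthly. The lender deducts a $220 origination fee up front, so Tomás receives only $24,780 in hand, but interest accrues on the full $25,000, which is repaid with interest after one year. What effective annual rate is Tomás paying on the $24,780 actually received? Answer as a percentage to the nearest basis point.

5.21%

Amount owed after one year: 25,000 × (1 + 0.042/12)^12 = 25,000 × 1.042818 = $26,070.45.
Effective rate on net proceeds: 26,070.45 / 24,780 − 1 = 0.052076 = 5.21%.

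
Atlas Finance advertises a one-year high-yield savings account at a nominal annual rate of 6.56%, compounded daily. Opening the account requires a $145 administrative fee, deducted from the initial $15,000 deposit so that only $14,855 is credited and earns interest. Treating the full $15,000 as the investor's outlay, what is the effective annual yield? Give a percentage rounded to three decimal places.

Value after one year: 14,855 × (1 + 0.0656/365)^365 = 14,855 × 1.067793 = $15,862.07.
Effective yield on the $15,000 outlay: 15,862.07 / 15,000 − 1 = 0.057471 = 5.747%.

5.747%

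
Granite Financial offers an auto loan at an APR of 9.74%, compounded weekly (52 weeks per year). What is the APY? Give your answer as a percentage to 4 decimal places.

EAR = (1 + 0.0974/52)^52 − 1.
= (1 + 0.001873)^52 − 1 = 1.102201 − 1 = 10.2201%.

10.2201%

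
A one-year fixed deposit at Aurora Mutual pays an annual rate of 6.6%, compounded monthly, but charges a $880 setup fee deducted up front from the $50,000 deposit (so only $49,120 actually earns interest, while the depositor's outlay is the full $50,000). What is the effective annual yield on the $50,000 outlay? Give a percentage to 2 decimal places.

4.92%

Value after one year: 49,120 × (1 + 0.066/12)^12 = 49,120 × 1.068034 = $52,461.81.
Effective yield on the $50,000 outlay: 52,461.81 / 50,000 − 1 = 0.049236 = 4.92%.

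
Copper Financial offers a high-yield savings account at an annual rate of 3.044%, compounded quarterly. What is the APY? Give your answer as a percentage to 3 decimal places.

3.079%

EAR = (1 + 0.03044/4)^4 − 1.
= (1 + 0.007610)^4 − 1 = 1.030789 − 1 = 3.079%.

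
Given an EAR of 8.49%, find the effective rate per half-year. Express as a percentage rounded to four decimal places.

4.1585%

The per-half-year rate i satisfies (1 + i)^2 = 1 + 0.0849.
i = 1.0849^(1/2) − 1 = 0.0415853 = 4.1585%.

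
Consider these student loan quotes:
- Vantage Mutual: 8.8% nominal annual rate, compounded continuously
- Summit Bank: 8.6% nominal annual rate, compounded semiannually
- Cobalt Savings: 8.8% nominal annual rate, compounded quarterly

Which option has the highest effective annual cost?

Vantage Mutual

Vantage Mutual: e^0.088 − 1 = 9.199%
Summit Bank: (1 + 0.086/2)^2 − 1 = 8.785%
Cobalt Savings: (1 + 0.088/4)^4 − 1 = 9.095%
The highest effective annual rate is Vantage Mutual at 9.199%.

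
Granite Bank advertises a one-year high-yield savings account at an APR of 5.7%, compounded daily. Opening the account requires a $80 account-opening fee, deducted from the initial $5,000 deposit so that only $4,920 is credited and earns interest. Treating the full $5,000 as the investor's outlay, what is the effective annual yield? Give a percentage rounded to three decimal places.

4.171%

Value after one year: 4,920 × (1 + 0.057/365)^365 = 4,920 × 1.058651 = $5,208.56.
Effective yield on the $5,000 outlay: 5,208.56 / 5,000 − 1 = 0.041713 = 4.171%.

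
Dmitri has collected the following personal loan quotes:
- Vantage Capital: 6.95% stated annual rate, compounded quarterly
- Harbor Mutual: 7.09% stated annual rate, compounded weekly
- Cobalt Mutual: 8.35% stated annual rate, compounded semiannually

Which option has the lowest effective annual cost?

Vantage Capital

Vantage Capital: (1 + 0.0695/4)^4 − 1 = 7.133%
Harbor Mutual: (1 + 0.0709/52)^52 − 1 = 7.342%
Cobalt Mutual: (1 + 0.0835/2)^2 − 1 = 8.524%
The lowest effective annual rate is Vantage Capital at 7.133%.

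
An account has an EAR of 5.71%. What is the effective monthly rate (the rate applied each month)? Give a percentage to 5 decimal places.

The per-month rate i satisfies (1 + i)^12 = 1 + 0.0571.
i = 1.0571^(1/12) − 1 = 0.0046382 = 0.46382%.

0.46382%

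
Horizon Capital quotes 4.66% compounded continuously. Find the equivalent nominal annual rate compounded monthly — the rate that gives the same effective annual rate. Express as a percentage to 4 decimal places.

4.6691%

EAR under continuous compounding: e^0.0466 − 1 = 0.047703.
Solve (1 + r/12)^12 = 1.047703: r/12 = 1.047703^(1/12) − 1 = 0.003891, so r = 0.046691 = 4.6691%.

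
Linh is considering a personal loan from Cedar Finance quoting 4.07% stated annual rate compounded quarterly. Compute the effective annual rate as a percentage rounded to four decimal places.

EAR = (1 + 0.0407/4)^4 − 1.
= 1.041325 − 1 = 4.1325%.

4.1325%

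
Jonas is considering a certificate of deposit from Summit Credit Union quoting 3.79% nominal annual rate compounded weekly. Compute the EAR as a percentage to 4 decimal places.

EAR = (1 + 0.0379/52)^52 − 1.
= (1 + 0.000729)^52 − 1 = 1.038613 − 1 = 3.8613%.

3.8613%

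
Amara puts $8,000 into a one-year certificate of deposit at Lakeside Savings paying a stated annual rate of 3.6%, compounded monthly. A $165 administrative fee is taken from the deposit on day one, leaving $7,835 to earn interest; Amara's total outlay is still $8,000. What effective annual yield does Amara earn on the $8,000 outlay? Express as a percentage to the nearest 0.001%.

1.522%

Value after one year: 7,835 × (1 + 0.036/12)^12 = 7,835 × 1.036600 = $8,121.76.
Effective yield on the $8,000 outlay: 8,121.76 / 8,000 − 1 = 0.015220 = 1.522%.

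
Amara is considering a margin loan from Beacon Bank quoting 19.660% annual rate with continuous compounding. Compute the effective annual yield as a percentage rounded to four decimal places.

21.7257%

With continuous compounding, EAR = e^0.19660 − 1.
e^0.19660 = 1.217257, so EAR = 0.217257 = 21.7257%.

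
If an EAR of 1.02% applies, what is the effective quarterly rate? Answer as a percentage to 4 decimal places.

0.2540%

The per-quarter rate i satisfies (1 + i)^4 = 1 + 0.0102.
i = 1.0102^(1/4) − 1 = 0.0025403 = 0.2540%.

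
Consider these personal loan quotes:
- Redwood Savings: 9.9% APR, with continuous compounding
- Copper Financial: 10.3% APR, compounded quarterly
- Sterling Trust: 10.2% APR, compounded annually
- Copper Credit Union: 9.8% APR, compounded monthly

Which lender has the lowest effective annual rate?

Sterling Trust

Redwood Savings: e^0.099 − 1 = 10.407%
Copper Financial: (1 + 0.103/4)^4 − 1 = 10.705%
Sterling Trust: compounded annually, EAR = 10.200%
Copper Credit Union: (1 + 0.098/12)^12 − 1 = 10.252%
The lowest effective annual rate is Sterling Trust at 10.200%.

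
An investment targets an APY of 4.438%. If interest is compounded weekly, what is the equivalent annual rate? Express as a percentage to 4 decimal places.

4.3442%

(1 + r/52)^52 − 1 = 0.04438, so 1 + r/52 = 1.04438^(1/52).
r/52 = 0.000835, so r = 0.043442 = 4.3442%.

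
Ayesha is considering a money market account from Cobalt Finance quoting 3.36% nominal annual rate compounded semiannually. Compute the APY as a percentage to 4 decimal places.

EAR = (1 + 0.0336/2)^2 − 1.
= 1.033882 − 1 = 3.3882%.

3.3882%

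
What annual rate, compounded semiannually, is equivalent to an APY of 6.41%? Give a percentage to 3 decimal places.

6.310%

(1 + r/2)^2 − 1 = 0.0641, so 1 + r/2 = 1.0641^(1/2).
r/2 = 0.031552, so r = 0.063104 = 6.310%.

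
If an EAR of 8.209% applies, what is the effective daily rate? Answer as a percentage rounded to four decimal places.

The per-day rate i satisfies (1 + i)^365 = 1 + 0.08209.
i = 1.08209^(1/365) − 1 = 0.0002162 = 0.0216%.

0.0216%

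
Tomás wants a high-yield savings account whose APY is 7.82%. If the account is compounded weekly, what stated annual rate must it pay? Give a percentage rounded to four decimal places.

(1 + r/52)^52 − 1 = 0.0782, so 1 + r/52 = 1.0782^(1/52).
r/52 = 0.001449, so r = 0.075348 = 7.5348%.

7.5348%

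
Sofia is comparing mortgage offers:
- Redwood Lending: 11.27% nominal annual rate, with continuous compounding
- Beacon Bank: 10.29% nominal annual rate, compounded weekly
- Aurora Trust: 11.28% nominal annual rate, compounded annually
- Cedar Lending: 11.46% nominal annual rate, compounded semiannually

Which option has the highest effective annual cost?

Redwood Lending

Redwood Lending: e^0.1127 − 1 = 11.930%
Beacon Bank: (1 + 0.1029/52)^52 − 1 = 10.827%
Aurora Trust: compounded annually, EAR = 11.280%
Cedar Lending: (1 + 0.1146/2)^2 − 1 = 11.788%
The highest effective annual rate is Redwood Lending at 11.930%.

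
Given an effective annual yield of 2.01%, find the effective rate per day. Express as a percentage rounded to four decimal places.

The per-day rate i satisfies (1 + i)^365 = 1 + 0.0201.
i = 1.0201^(1/365) − 1 = 0.0000545 = 0.0055%.

0.0055%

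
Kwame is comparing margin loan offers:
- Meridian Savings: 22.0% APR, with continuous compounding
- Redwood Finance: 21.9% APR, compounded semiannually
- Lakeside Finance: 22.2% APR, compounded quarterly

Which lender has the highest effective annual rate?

Meridian Savings

Meridian Savings: e^0.220 − 1 = 24.608%
Redwood Finance: (1 + 0.219/2)^2 − 1 = 23.099%
Lakeside Finance: (1 + 0.222/4)^4 − 1 = 24.117%
The highest effective annual rate is Meridian Savings at 24.608%.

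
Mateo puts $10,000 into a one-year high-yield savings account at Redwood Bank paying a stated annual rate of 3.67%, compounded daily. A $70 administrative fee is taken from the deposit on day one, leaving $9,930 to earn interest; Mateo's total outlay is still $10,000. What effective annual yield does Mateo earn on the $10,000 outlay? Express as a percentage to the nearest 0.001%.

3.012%

Value after one year: 9,930 × (1 + 0.0367/365)^365 = 9,930 × 1.037380 = $10,301.18.
Effective yield on the $10,000 outlay: 10,301.18 / 10,000 − 1 = 0.030118 = 3.012%.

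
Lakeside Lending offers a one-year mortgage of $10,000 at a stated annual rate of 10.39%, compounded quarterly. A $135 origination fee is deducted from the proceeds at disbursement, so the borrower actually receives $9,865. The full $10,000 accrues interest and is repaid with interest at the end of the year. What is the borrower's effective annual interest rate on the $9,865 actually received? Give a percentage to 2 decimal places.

12.32%

Amount owed after one year: 10,000 × (1 + 0.1039/4)^4 = 10,000 × 1.108019 = $11,080.19.
Effective rate on net proceeds: 11,080.19 / 9,865 − 1 = 0.123182 = 12.32%.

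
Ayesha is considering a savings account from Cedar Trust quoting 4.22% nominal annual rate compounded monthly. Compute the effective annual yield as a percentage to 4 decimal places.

4.3026%

EAR = (1 + 0.0422/12)^12 − 1.
= 1.043026 − 1 = 4.3026%.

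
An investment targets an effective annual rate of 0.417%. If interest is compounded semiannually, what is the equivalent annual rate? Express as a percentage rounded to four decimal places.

(1 + r/2)^2 − 1 = 0.00417, so 1 + r/2 = 1.00417^(1/2).
r/2 = 0.002083, so r = 0.004166 = 0.4166%.

0.4166%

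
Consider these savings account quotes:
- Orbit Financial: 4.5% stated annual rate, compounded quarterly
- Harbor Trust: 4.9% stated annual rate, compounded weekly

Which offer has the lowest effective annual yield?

Orbit Financial: (1 + 0.045/4)^4 − 1 = 4.577%
Harbor Trust: (1 + 0.049/52)^52 − 1 = 5.020%
The lowest effective annual rate is Orbit Financial at 4.577%.

Orbit Financial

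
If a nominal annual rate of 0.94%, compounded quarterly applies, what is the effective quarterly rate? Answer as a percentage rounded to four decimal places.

0.2350%

With a nominal annual rate compounded quarterly, the periodic rate is the nominal rate divided by 4.
i = 0.0094 / 4 = 0.0023500 = 0.2350%.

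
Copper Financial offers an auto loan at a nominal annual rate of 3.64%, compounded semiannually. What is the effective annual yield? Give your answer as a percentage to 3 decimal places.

EAR = (1 + 0.0364/2)^2 − 1.
= (1 + 0.018200)^2 − 1 = 1.036731 − 1 = 3.673%.

3.673%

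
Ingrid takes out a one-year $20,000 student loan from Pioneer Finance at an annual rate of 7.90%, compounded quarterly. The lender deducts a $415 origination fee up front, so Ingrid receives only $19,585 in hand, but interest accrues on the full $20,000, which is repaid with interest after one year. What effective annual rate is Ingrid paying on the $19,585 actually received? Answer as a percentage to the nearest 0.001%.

Amount owed after one year: 20,000 × (1 + 0.0790/4)^4 = 20,000 × 1.081371 = $21,627.43.
Effective rate on net proceeds: 21,627.43 / 19,585 − 1 = 0.104285 = 10.429%.

10.429%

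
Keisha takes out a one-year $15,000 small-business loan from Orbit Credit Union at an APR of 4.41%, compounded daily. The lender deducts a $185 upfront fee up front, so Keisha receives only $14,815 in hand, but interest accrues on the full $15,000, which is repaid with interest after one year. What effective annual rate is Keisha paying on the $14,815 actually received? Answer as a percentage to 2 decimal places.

5.81%

Amount owed after one year: 15,000 × (1 + 0.0441/365)^365 = 15,000 × 1.045084 = $15,676.26.
Effective rate on net proceeds: 15,676.26 / 14,815 − 1 = 0.058134 = 5.81%.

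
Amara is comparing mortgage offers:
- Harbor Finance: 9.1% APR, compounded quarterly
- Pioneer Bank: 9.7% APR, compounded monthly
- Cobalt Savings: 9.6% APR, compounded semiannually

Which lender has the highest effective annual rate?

Pioneer Bank

Harbor Finance: (1 + 0.091/4)^4 − 1 = 9.415%
Pioneer Bank: (1 + 0.097/12)^12 − 1 = 10.143%
Cobalt Savings: (1 + 0.096/2)^2 − 1 = 9.830%
The highest effective annual rate is Pioneer Bank at 10.143%.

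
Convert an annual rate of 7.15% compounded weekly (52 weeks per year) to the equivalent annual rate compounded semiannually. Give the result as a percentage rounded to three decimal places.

EAR = (1 + 0.0715/52)^52 − 1 = 0.074065.
Solve (1 + r/2)^2 = 1.074065: r/2 = 1.074065^(1/2) − 1 = 0.036371, so r = 0.072743 = 7.274%.

7.274%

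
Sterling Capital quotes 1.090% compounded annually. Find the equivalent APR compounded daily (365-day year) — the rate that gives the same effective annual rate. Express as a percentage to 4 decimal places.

Compounded annually, EAR = nominal = 0.010900.
Solve (1 + r/365)^365 = 1.010900: r/365 = 1.010900^(1/365) − 1 = 0.000030, so r = 0.010841 = 1.0841%.

1.0841%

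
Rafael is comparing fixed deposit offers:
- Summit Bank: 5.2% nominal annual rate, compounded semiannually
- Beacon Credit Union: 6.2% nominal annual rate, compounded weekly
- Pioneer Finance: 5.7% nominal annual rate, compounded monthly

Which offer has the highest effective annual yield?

Beacon Credit Union

Summit Bank: (1 + 0.052/2)^2 − 1 = 5.268%
Beacon Credit Union: (1 + 0.062/52)^52 − 1 = 6.392%
Pioneer Finance: (1 + 0.057/12)^12 − 1 = 5.851%
The highest effective annual rate is Beacon Credit Union at 6.392%.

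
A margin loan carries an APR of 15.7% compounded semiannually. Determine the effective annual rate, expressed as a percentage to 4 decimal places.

EAR = (1 + 0.157/2)^2 − 1.
= 1.163162 − 1 = 16.3162%.

16.3162%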